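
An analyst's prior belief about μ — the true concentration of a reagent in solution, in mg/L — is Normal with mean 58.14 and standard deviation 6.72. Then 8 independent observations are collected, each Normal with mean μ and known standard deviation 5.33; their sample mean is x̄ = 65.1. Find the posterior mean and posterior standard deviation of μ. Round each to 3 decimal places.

With known σ, the Normal prior is conjugate. Weight on the data is w = (n/σ²)/(n/σ² + 1/τ₀²) = 0.281602/(0.281602+0.0221443) = 0.92710.
Posterior mean = w·x̄ + (1−w)·μ₀ = 0.92710·65.1 + 0.072904·58.14 = 64.593. Posterior variance = 1/(0.281602+0.0221443) = 3.29222, so SD = 1.814.

Posterior mean ≈ 64.593; posterior SD ≈ 1.814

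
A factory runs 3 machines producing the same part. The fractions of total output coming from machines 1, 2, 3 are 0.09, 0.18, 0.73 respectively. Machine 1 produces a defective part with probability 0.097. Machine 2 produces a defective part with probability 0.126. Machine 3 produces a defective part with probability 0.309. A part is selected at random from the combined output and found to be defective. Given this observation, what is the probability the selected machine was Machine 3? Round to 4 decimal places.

Posterior probability ≈ 0.8778

Tabulate prior·likelihood by source: [1] prior 0.09, lik 0.097, product 0.008730; [2] prior 0.18, lik 0.126, product 0.02268; [3] prior 0.73, lik 0.309, product 0.2256.
Normalizing constant = 0.25698; the posterior for Machine 3 is its product over the sum, 0.2256/0.25698 = 0.8778.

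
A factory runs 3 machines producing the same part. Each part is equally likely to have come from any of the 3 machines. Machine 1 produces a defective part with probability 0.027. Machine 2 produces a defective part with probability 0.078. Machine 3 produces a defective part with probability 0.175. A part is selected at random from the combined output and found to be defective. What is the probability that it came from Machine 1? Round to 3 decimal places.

Posterior probability ≈ 0.096

P(defective|M1) = 0.027; P(defective|M2) = 0.078; P(defective|M3) = 0.175.
Prior × likelihood for each source: 0.333333·0.027=0.009000, 0.333333·0.078=0.02600, 0.333333·0.175=0.05833. Summing gives P(defective) = 0.093333.
P(Machine 1 | defective) = 0.009000 / 0.093333 = 0.096.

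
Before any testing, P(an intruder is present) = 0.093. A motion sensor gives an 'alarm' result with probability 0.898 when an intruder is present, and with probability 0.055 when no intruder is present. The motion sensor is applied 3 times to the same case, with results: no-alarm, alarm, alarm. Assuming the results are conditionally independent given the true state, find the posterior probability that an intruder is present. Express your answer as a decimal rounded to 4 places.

Posterior P(H) ≈ 0.7469

With H the event that an intruder is present, the joint likelihood of the observed sequence is P(data|H) = 0.102·0.898·0.898 = 0.082253 and P(data|¬H) = 0.945·0.055·0.055 = 0.0028586.
Bayes: P(H|data) = 0.093·0.082253 / (0.093·0.082253 + 0.907·0.0028586) = 0.0076495/0.010242 = 0.7469.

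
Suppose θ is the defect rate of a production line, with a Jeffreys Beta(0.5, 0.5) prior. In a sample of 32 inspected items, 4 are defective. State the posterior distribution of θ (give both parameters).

The binomial likelihood is conjugate to the Beta prior: with 4 successes and 28 failures, the posterior is Beta(0.5+4, 0.5+28) = Beta(4.5, 28.5).

Posterior: Beta(4.5, 28.5)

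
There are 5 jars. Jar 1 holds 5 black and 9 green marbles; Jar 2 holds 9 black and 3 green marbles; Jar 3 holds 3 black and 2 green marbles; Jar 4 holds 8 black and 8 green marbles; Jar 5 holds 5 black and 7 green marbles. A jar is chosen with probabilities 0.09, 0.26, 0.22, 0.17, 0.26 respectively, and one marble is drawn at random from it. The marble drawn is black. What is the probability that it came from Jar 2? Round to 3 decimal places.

P(black|Jar 1) = 0.3571; P(black|Jar 2) = 0.75; P(black|Jar 3) = 0.6; P(black|Jar 4) = 0.5; P(black|Jar 5) = 0.4167.
Prior × likelihood for each source: 0.09·0.3571=0.03214, 0.26·0.75=0.1950, 0.22·0.6=0.1320, 0.17·0.5=0.08500, 0.26·0.4167=0.1083. Summing gives P(black) = 0.55248.
P(Jar 2 | black) = 0.1950 / 0.55248 = 0.353.

Posterior probability ≈ 0.353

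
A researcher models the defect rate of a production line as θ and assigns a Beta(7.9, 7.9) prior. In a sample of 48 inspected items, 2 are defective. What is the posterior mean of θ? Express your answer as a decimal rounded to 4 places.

Posterior mean ≈ 0.1552

The binomial likelihood is conjugate to the Beta prior: with 2 successes and 46 failures, the posterior is Beta(7.9+2, 7.9+46) = Beta(9.9, 53.9).
Posterior mean = α/(α+β) = 9.9/63.8 = 0.1552.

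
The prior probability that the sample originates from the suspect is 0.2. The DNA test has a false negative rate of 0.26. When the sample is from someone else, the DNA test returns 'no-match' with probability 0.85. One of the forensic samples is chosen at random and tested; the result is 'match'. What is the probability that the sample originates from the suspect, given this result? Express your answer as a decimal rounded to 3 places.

Let H be the event that the sample originates from the suspect. P(H) = 0.2, so P(¬H) = 0.8. With E the 'match' result, P(E|H) = 0.74 and P(E|¬H) = 0.15.
P(E) = 0.74·0.2 + 0.15·0.8 = 0.14800 + 0.12000 = 0.26800.
By Bayes' theorem, P(H|E) = 0.14800 / 0.26800 = 0.552.

P(H | E) ≈ 0.552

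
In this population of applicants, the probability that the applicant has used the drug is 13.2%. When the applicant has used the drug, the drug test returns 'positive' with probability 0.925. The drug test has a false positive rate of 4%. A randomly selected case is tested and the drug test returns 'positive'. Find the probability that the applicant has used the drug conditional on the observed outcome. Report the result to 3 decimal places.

P(H | E) ≈ 0.779

Write H for 'the applicant has used the drug'. Prior odds H:¬H = 0.132/0.868 = 0.15207. For the 'positive' outcome, the likelihood ratio is 0.925/0.04 = 23.125.
Posterior odds = 0.15207 × 23.125 = 3.5167, so P(H|E) = 3.5167/(1+3.5167) = 0.779.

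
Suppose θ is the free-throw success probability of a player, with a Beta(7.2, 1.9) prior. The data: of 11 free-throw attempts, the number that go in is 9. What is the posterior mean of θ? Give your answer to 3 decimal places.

Posterior mean ≈ 0.806

Observing 9 successes and 2 failures updates Beta(7.2, 1.9) by adding the success and failure counts to the two shape parameters: α = 7.2+9 = 16.2, β = 1.9+2 = 3.9.
Posterior mean = α/(α+β) = 16.2/20.1 = 0.806.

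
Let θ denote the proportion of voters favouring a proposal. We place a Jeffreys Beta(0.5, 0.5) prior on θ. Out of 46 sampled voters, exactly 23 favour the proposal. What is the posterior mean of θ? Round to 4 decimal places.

The binomial likelihood is conjugate to the Beta prior: with 23 successes and 23 failures, the posterior is Beta(0.5+23, 0.5+23) = Beta(23.5, 23.5).
E[θ | data] = 23.5/(23.5+23.5) = 0.5000.

Posterior mean ≈ 0.5000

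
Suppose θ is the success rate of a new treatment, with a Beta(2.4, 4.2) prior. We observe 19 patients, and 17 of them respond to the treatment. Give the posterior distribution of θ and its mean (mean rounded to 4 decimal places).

Posterior: Beta(19.4, 6.2); mean ≈ 0.7578

Observing 17 successes and 2 failures updates Beta(2.4, 4.2) by adding the success and failure counts to the two shape parameters: α = 2.4+17 = 19.4, β = 4.2+2 = 6.2.
Posterior mean = α/(α+β) = 19.4/25.6 = 0.7578.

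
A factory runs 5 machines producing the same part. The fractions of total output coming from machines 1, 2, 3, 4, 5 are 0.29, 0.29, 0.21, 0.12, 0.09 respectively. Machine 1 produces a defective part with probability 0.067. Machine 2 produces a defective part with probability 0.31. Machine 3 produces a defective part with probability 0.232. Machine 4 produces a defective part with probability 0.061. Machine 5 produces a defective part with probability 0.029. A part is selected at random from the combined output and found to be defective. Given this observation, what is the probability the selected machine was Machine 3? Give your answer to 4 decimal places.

Tabulate prior·likelihood by source: [1] prior 0.29, lik 0.067, product 0.01943; [2] prior 0.29, lik 0.31, product 0.08990; [3] prior 0.21, lik 0.232, product 0.04872; [4] prior 0.12, lik 0.061, product 0.007320; [5] prior 0.09, lik 0.029, product 0.002610.
Normalizing constant = 0.16798; the posterior for Machine 3 is its product over the sum, 0.04872/0.16798 = 0.2900.

Posterior probability ≈ 0.2900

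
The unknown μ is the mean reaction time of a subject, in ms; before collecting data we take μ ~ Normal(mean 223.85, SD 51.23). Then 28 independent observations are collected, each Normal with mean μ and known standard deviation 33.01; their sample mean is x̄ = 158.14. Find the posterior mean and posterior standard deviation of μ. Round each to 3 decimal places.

Posterior mean ≈ 159.100; posterior SD ≈ 6.193

Prior precision 1/τ₀² = 1/51.23² = 0.00038102; data precision n/σ² = 28/33.01² = 0.0256961.
Posterior precision = 0.00038102 + 0.0256961 = 0.0260771, giving posterior SD = 1/√0.0260771 = 6.193.
Posterior mean = (0.00038102·223.85 + 0.0256961·158.14) / 0.0260771 = 159.100.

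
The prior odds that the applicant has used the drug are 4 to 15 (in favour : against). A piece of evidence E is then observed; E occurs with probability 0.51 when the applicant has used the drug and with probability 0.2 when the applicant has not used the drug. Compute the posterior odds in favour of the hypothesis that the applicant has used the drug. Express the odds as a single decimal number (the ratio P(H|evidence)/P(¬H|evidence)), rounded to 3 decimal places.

Prior odds = 4/15 = 0.26667.
Likelihood ratio for E = 0.51/0.2 = 2.5500.
Posterior odds = prior odds × LR = 0.68000.

Posterior odds ≈ 0.680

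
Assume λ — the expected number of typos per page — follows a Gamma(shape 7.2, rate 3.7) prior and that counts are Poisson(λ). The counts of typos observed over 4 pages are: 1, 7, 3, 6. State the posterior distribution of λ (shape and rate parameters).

The Poisson likelihood adds the total count to the shape and the number of exposure periods to the rate. Here ∑xᵢ = 17 and n = 4, so shape 7.2→24.2 and rate 3.7→7.7.

Posterior: Gamma(shape=24.2, rate=7.7)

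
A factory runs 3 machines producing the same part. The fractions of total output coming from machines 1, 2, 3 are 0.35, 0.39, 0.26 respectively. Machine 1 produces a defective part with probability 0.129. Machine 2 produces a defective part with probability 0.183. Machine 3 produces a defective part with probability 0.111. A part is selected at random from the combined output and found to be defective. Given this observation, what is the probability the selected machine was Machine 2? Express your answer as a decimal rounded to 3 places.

Tabulate prior·likelihood by source: [1] prior 0.35, lik 0.129, product 0.04515; [2] prior 0.39, lik 0.183, product 0.07137; [3] prior 0.26, lik 0.111, product 0.02886.
Normalizing constant = 0.14538; the posterior for Machine 2 is its product over the sum, 0.07137/0.14538 = 0.491.

Posterior probability ≈ 0.491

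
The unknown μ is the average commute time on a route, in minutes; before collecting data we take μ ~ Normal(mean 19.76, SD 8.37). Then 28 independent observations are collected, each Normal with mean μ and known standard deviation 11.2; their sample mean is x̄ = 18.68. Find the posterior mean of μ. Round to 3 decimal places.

Posterior mean ≈ 18.745

Prior precision 1/τ₀² = 1/8.37² = 0.0142741; data precision n/σ² = 28/11.2² = 0.223214.
Posterior precision = 0.0142741 + 0.223214 = 0.237488.
Posterior mean = (0.0142741·19.76 + 0.223214·18.68) / 0.237488 = 18.745.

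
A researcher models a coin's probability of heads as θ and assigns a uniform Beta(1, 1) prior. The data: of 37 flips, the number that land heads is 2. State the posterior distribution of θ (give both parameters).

Posterior: Beta(3, 36)

Observing 2 successes and 35 failures updates Beta(1, 1) by adding the success and failure counts to the two shape parameters: α = 1+2 = 3, β = 1+35 = 36.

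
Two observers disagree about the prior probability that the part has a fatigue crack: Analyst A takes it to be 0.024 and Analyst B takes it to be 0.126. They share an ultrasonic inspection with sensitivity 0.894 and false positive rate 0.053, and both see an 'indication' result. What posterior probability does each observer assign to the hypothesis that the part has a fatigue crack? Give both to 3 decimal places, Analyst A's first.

Analyst A: 0.293; Analyst B: 0.709

P('+'|H) = 0.894, P('+'|¬H) = 0.053.
Analyst A: numerator 0.894·0.024 = 0.021456; evidence = 0.021456+0.053·0.976 = 0.073184; posterior = 0.293.
Analyst B: numerator 0.894·0.126 = 0.11264; evidence = 0.11264+0.053·0.874 = 0.15897; posterior = 0.709.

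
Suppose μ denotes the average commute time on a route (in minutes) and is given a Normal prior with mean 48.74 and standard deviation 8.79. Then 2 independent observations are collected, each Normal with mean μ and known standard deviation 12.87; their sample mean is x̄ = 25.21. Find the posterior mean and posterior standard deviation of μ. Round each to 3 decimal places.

Posterior mean ≈ 37.383; posterior SD ≈ 6.322

Prior precision 1/τ₀² = 1/8.79² = 0.0129426; data precision n/σ² = 2/12.87² = 0.0120746.
Posterior precision = 0.0129426 + 0.0120746 = 0.0250172, giving posterior SD = 1/√0.0250172 = 6.322.
Posterior mean = (0.0129426·48.74 + 0.0120746·25.21) / 0.0250172 = 37.383.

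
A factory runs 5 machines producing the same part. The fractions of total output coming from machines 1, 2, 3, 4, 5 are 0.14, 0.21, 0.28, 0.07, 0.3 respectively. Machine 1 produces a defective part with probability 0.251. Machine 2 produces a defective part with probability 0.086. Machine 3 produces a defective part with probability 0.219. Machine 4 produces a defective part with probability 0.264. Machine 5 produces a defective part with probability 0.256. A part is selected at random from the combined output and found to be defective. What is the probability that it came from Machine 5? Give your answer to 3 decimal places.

Tabulate prior·likelihood by source: [1] prior 0.14, lik 0.251, product 0.03514; [2] prior 0.21, lik 0.086, product 0.01806; [3] prior 0.28, lik 0.219, product 0.06132; [4] prior 0.07, lik 0.264, product 0.01848; [5] prior 0.3, lik 0.256, product 0.07680.
Normalizing constant = 0.20980; the posterior for Machine 5 is its product over the sum, 0.07680/0.20980 = 0.366.

Posterior probability ≈ 0.366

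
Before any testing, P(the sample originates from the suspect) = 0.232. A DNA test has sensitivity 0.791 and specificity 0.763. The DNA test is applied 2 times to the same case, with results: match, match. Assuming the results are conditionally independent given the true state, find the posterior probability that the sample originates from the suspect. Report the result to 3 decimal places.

Let H be the event that the sample originates from the suspect; start with P(H) = 0.232. P('match'|H) = 0.791, P('match'|¬H) = 0.237.
Update on result 1 ('match'): P(H) ← 0.791·0.2320 / (0.791·0.2320 + 0.237·0.7680) = 0.18351/0.36553 = 0.5020.
Update on result 2 ('match'): P(H) ← 0.791·0.5020 / (0.791·0.5020 + 0.237·0.4980) = 0.39712/0.51513 = 0.7709.

Posterior P(H) ≈ 0.771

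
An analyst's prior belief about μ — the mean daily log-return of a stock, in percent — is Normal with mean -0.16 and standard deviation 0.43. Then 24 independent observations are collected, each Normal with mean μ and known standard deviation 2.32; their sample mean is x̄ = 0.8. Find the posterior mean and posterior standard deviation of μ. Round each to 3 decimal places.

Posterior mean ≈ 0.274; posterior SD ≈ 0.318

With known σ, the Normal prior is conjugate. Weight on the data is w = (n/σ²)/(n/σ² + 1/τ₀²) = 4.45898/(4.45898+5.40833) = 0.45189.
Posterior mean = w·x̄ + (1−w)·μ₀ = 0.45189·0.8 + 0.54811·-0.16 = 0.274. Posterior variance = 1/(4.45898+5.40833) = 0.101345, so SD = 0.318.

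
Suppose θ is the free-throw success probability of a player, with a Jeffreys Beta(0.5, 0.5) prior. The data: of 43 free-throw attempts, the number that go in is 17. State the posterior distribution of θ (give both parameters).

Observing 17 successes and 26 failures updates Beta(0.5, 0.5) by adding the success and failure counts to the two shape parameters: α = 0.5+17 = 17.5, β = 0.5+26 = 26.5.

Posterior: Beta(17.5, 26.5)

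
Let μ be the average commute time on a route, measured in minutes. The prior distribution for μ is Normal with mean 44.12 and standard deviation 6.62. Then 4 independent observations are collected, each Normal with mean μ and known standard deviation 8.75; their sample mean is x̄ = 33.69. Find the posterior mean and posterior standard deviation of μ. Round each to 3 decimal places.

With known σ, the Normal prior is conjugate. Weight on the data is w = (n/σ²)/(n/σ² + 1/τ₀²) = 0.0522449/(0.0522449+0.0228183) = 0.69601.
Posterior mean = w·x̄ + (1−w)·μ₀ = 0.69601·33.69 + 0.30399·44.12 = 36.861. Posterior variance = 1/(0.0522449+0.0228183) = 13.3221, so SD = 3.650.

Posterior mean ≈ 36.861; posterior SD ≈ 3.650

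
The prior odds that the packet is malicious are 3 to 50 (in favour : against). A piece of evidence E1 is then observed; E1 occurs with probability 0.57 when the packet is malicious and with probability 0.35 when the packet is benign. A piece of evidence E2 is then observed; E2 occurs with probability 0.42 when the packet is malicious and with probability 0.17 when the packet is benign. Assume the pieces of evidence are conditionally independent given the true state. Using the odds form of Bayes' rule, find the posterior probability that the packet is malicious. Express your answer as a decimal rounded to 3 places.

Prior odds = 3/50 = 0.060000.
Likelihood ratio for E1 = 0.57/0.35 = 1.6286.
Likelihood ratio for E2 = 0.42/0.17 = 2.4706.
Posterior odds = prior odds × LR₁ × LR₂ = 0.24141.
Posterior probability = odds/(1+odds) = 0.24141/1.2414 = 0.194.

Posterior probability ≈ 0.194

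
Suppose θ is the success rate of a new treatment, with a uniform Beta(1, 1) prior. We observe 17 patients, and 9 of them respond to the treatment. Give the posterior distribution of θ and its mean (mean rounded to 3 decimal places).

Observing 9 successes and 8 failures updates Beta(1, 1) by adding the success and failure counts to the two shape parameters: α = 1+9 = 10, β = 1+8 = 9.
Posterior mean = α/(α+β) = 10/19 = 0.526.

Posterior: Beta(10, 9); mean ≈ 0.526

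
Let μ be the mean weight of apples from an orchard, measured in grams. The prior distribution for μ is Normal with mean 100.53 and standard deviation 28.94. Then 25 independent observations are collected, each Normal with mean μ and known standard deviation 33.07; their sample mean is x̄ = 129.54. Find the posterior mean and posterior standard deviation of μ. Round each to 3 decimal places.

Posterior mean ≈ 128.100; posterior SD ≈ 6.448

Prior precision 1/τ₀² = 1/28.94² = 0.00119400; data precision n/σ² = 25/33.07² = 0.0228598.
Posterior precision = 0.00119400 + 0.0228598 = 0.0240538, giving posterior SD = 1/√0.0240538 = 6.448.
Posterior mean = (0.00119400·100.53 + 0.0228598·129.54) / 0.0240538 = 128.100.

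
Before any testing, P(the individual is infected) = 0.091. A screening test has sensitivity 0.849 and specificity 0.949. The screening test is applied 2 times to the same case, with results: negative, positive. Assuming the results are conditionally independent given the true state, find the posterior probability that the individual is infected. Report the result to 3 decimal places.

Let H be the event that the individual is infected; start with P(H) = 0.091. P('positive'|H) = 0.849, P('positive'|¬H) = 0.051.
Update on result 1 ('negative'): P(H) ← 0.151·0.0910 / (0.151·0.0910 + 0.949·0.9090) = 0.013741/0.87638 = 0.0157.
Update on result 2 ('positive'): P(H) ← 0.849·0.0157 / (0.849·0.0157 + 0.051·0.9843) = 0.013312/0.063512 = 0.2096.

Posterior P(H) ≈ 0.210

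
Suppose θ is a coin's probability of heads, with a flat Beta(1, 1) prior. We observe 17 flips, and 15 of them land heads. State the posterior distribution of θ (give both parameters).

Posterior: Beta(16, 3)

Observing 15 successes and 2 failures updates Beta(1, 1) by adding the success and failure counts to the two shape parameters: α = 1+15 = 16, β = 1+2 = 3.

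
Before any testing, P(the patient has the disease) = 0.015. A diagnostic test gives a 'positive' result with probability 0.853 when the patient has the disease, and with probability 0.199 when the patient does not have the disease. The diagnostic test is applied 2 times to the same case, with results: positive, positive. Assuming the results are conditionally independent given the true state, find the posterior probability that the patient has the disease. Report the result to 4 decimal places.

Let H be the event that the patient has the disease; start with P(H) = 0.015. P('positive'|H) = 0.853, P('positive'|¬H) = 0.199.
Update on result 1 ('positive'): P(H) ← 0.853·0.0150 / (0.853·0.0150 + 0.199·0.9850) = 0.012795/0.20881 = 0.0613.
Update on result 2 ('positive'): P(H) ← 0.853·0.0613 / (0.853·0.0613 + 0.199·0.9387) = 0.052268/0.23907 = 0.2186.

Posterior P(H) ≈ 0.2186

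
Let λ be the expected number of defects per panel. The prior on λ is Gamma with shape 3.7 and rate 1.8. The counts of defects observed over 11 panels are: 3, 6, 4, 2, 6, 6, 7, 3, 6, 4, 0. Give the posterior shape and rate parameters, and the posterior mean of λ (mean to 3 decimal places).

Posterior: Gamma(shape=50.7, rate=12.8); mean ≈ 3.961

Total count ∑xᵢ = 47 over n = 11 panels.
Gamma is conjugate to the Poisson likelihood: posterior is Gamma(shape = 3.7+47 = 50.7, rate = 1.8+11 = 12.8).
E[λ | data] = 50.7/12.8 = 3.961.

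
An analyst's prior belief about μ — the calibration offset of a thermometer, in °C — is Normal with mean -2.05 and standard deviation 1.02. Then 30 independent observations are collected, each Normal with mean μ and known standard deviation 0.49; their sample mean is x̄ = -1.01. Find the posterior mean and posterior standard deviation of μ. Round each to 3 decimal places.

Posterior mean ≈ -1.018; posterior SD ≈ 0.089

Prior precision 1/τ₀² = 1/1.02² = 0.961169; data precision n/σ² = 30/0.49² = 124.948.
Posterior precision = 0.961169 + 124.948 = 125.909, giving posterior SD = 1/√125.909 = 0.089.
Posterior mean = (0.961169·-2.05 + 124.948·-1.01) / 125.909 = -1.018.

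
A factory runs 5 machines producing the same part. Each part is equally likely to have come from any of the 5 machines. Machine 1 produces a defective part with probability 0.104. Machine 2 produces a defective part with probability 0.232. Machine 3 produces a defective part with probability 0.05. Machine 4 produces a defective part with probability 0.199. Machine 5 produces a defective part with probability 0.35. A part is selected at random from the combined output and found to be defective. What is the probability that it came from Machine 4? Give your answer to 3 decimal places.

Posterior probability ≈ 0.213

Tabulate prior·likelihood by source: [1] prior 0.2, lik 0.104, product 0.02080; [2] prior 0.2, lik 0.232, product 0.04640; [3] prior 0.2, lik 0.05, product 0.01000; [4] prior 0.2, lik 0.199, product 0.03980; [5] prior 0.2, lik 0.35, product 0.07000.
Normalizing constant = 0.18700; the posterior for Machine 4 is its product over the sum, 0.03980/0.18700 = 0.213.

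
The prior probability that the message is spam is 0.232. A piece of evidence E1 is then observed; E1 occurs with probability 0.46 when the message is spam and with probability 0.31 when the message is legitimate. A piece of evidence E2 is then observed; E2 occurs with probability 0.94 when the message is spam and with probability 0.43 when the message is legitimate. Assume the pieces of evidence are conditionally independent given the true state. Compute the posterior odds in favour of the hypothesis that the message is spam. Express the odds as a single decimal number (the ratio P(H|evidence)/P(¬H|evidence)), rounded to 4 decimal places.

Posterior odds ≈ 0.9799

Prior odds = 0.232/(1−0.232) = 0.30208.
Likelihood ratio for E1 = 0.46/0.31 = 1.4839.
Likelihood ratio for E2 = 0.94/0.43 = 2.1860.
Posterior odds = prior odds × LR₁ × LR₂ = 0.97990.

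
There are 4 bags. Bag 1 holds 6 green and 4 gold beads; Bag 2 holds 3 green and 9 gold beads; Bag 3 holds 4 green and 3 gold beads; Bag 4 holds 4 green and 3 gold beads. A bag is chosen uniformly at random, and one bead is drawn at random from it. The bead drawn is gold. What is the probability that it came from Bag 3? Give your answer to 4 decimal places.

Posterior probability ≈ 0.2135

Tabulate prior·likelihood by source: [1] prior 0.25, lik 0.4, product 0.1000; [2] prior 0.25, lik 0.75, product 0.1875; [3] prior 0.25, lik 0.4286, product 0.1071; [4] prior 0.25, lik 0.4286, product 0.1071.
Normalizing constant = 0.50179; the posterior for Bag 3 is its product over the sum, 0.1071/0.50179 = 0.2135.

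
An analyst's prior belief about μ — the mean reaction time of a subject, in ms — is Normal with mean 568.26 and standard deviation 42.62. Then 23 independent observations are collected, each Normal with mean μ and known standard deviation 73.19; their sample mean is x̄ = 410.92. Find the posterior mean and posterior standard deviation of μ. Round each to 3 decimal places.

With known σ, the Normal prior is conjugate. Weight on the data is w = (n/σ²)/(n/σ² + 1/τ₀²) = 0.00429363/(0.00429363+0.00055052) = 0.88635.
Posterior mean = w·x̄ + (1−w)·μ₀ = 0.88635·410.92 + 0.11365·568.26 = 428.801. Posterior variance = 1/(0.00429363+0.00055052) = 206.435, so SD = 14.368.

Posterior mean ≈ 428.801; posterior SD ≈ 14.368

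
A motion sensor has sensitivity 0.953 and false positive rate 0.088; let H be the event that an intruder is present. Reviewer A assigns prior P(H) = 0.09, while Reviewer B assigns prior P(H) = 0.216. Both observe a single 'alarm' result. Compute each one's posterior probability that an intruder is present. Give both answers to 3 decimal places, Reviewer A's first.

Reviewer A: 0.517; Reviewer B: 0.749

The likelihood ratio for an 'alarm' result is 0.953/0.088 = 10.830.
Reviewer A: prior odds 0.09/0.91 = 0.098901; posterior odds 1.0711; posterior probability 0.517.
Reviewer B: prior odds 0.216/0.784 = 0.27551; posterior odds 2.9837; posterior probability 0.749.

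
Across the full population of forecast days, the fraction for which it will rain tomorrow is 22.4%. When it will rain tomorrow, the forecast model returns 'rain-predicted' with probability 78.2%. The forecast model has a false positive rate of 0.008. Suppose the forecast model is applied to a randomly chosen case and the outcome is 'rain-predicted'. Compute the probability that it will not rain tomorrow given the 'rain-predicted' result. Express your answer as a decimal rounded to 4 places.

P(¬H | E) ≈ 0.0342

Let H be the event that it will rain tomorrow. P(H) = 0.224, so P(¬H) = 0.776. With E the 'rain-predicted' result, P(E|H) = 0.782 and P(E|¬H) = 0.008.
P(E) = 0.782·0.224 + 0.008·0.776 = 0.17517 + 0.0062080 = 0.18138.
By Bayes' theorem, P(H|E) = 0.17517 / 0.18138 = 0.9658. Hence P(¬H|E) = 1 − 0.9658 = 0.0342.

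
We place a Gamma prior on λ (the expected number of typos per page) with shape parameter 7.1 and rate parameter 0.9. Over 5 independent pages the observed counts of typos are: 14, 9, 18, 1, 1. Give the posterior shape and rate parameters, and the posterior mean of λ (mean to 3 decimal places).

Posterior: Gamma(shape=50.1, rate=5.9); mean ≈ 8.492

Total count ∑xᵢ = 43 over n = 5 pages.
Gamma is conjugate to the Poisson likelihood: posterior is Gamma(shape = 7.1+43 = 50.1, rate = 0.9+5 = 5.9).
E[λ | data] = 50.1/5.9 = 8.492.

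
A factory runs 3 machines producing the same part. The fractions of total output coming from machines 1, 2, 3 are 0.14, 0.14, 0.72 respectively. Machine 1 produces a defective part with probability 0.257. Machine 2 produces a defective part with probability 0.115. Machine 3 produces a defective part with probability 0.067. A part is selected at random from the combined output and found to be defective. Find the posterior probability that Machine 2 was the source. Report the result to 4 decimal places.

Posterior probability ≈ 0.1605

Tabulate prior·likelihood by source: [1] prior 0.14, lik 0.257, product 0.03598; [2] prior 0.14, lik 0.115, product 0.01610; [3] prior 0.72, lik 0.067, product 0.04824.
Normalizing constant = 0.10032; the posterior for Machine 2 is its product over the sum, 0.01610/0.10032 = 0.1605.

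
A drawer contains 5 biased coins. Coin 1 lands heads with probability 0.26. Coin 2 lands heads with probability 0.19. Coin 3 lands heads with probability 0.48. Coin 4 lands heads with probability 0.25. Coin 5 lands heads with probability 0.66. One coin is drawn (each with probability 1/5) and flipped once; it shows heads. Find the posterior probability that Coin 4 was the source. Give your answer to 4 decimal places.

Posterior probability ≈ 0.1359

P(heads|C1) = 0.26; P(heads|C2) = 0.19; P(heads|C3) = 0.48; P(heads|C4) = 0.25; P(heads|C5) = 0.66.
Prior × likelihood for each source: 0.2·0.26=0.05200, 0.2·0.19=0.03800, 0.2·0.48=0.09600, 0.2·0.25=0.05000, 0.2·0.66=0.1320. Summing gives P(heads) = 0.36800.
P(Coin 4 | heads) = 0.05000 / 0.36800 = 0.1359.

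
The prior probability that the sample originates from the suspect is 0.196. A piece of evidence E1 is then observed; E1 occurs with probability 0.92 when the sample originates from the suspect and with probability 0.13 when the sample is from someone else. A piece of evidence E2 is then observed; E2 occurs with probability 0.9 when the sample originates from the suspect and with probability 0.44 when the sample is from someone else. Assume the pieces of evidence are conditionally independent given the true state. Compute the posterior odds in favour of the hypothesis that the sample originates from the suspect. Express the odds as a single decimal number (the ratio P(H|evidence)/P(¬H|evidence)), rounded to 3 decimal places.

Posterior odds ≈ 3.529

Prior odds = 0.196/(1−0.196) = 0.24378. In log-odds, ln(0.24378) = -1.4115.
Add log likelihood ratios: ln(7.0769) + ln(2.0455) = 2.6725.
Posterior log-odds = 1.2610, so posterior odds = exp(1.2610) = 3.5289.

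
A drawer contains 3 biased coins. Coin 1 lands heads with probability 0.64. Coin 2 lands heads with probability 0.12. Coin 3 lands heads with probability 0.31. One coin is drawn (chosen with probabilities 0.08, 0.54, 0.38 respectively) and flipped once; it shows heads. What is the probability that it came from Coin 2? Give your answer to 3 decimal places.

Posterior probability ≈ 0.277

P(heads|C1) = 0.64; P(heads|C2) = 0.12; P(heads|C3) = 0.31.
Prior × likelihood for each source: 0.08·0.64=0.05120, 0.54·0.12=0.06480, 0.38·0.31=0.1178. Summing gives P(heads) = 0.23380.
P(Coin 2 | heads) = 0.06480 / 0.23380 = 0.277.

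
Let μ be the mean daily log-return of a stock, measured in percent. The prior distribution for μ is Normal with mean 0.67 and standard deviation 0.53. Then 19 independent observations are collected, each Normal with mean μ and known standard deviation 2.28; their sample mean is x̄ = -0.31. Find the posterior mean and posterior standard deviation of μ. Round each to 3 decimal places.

Posterior mean ≈ 0.174; posterior SD ≈ 0.372

Prior precision 1/τ₀² = 1/0.53² = 3.55999; data precision n/σ² = 19/2.28² = 3.65497.
Posterior precision = 3.55999 + 3.65497 = 7.21496, giving posterior SD = 1/√7.21496 = 0.372.
Posterior mean = (3.55999·0.67 + 3.65497·-0.31) / 7.21496 = 0.174.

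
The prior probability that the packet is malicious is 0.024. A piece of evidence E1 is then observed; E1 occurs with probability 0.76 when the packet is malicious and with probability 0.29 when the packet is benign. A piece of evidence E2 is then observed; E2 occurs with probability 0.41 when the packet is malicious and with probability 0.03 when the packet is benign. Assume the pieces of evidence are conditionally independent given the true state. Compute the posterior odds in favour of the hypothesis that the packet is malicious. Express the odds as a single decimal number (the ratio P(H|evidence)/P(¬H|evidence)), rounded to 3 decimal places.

Prior odds = 0.024/(1−0.024) = 0.024590. In log-odds, ln(0.024590) = -3.7054.
Add log likelihood ratios: ln(2.6207) + ln(13.667) = 3.5784.
Posterior log-odds = -0.12701, so posterior odds = exp(-0.12701) = 0.88072.

Posterior odds ≈ 0.881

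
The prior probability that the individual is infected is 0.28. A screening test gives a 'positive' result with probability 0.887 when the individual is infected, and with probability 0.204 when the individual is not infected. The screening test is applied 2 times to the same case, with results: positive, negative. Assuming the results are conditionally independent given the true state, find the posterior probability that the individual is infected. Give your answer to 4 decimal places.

Posterior P(H) ≈ 0.1936

Let H be the event that the individual is infected; start with P(H) = 0.28. P('positive'|H) = 0.887, P('positive'|¬H) = 0.204.
Update on result 1 ('positive'): P(H) ← 0.887·0.2800 / (0.887·0.2800 + 0.204·0.7200) = 0.24836/0.39524 = 0.6284.
Update on result 2 ('negative'): P(H) ← 0.113·0.6284 / (0.113·0.6284 + 0.796·0.3716) = 0.071007/0.36682 = 0.1936.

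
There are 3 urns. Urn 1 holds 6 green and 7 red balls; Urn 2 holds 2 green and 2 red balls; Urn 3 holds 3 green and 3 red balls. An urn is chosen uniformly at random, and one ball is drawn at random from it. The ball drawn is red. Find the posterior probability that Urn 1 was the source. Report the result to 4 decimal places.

P(red|Urn 1) = 0.5385; P(red|Urn 2) = 0.5; P(red|Urn 3) = 0.5.
Prior × likelihood for each source: 0.333333·0.5385=0.1795, 0.333333·0.5=0.1667, 0.333333·0.5=0.1667. Summing gives P(red) = 0.51282.
P(Urn 1 | red) = 0.1795 / 0.51282 = 0.3500.

Posterior probability ≈ 0.3500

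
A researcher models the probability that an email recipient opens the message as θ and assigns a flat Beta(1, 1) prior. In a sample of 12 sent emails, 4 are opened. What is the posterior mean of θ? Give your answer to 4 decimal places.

Posterior mean ≈ 0.3571

The binomial likelihood is conjugate to the Beta prior: with 4 successes and 8 failures, the posterior is Beta(1+4, 1+8) = Beta(5, 9).
E[θ | data] = 5/(5+9) = 0.3571.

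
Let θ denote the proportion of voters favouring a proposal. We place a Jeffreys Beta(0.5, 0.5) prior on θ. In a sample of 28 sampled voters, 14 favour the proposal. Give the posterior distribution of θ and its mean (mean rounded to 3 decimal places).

Observing 14 successes and 14 failures updates Beta(0.5, 0.5) by adding the success and failure counts to the two shape parameters: α = 0.5+14 = 14.5, β = 0.5+14 = 14.5.
Posterior mean = α/(α+β) = 14.5/29 = 0.500.

Posterior: Beta(14.5, 14.5); mean ≈ 0.500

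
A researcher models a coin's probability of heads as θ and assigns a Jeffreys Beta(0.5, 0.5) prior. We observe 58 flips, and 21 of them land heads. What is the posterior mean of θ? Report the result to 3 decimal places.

Observing 21 successes and 37 failures updates Beta(0.5, 0.5) by adding the success and failure counts to the two shape parameters: α = 0.5+21 = 21.5, β = 0.5+37 = 37.5.
E[θ | data] = 21.5/(21.5+37.5) = 0.364.

Posterior mean ≈ 0.364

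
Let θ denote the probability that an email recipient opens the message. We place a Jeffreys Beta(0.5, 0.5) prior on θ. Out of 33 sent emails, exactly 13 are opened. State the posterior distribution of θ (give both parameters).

Posterior: Beta(13.5, 20.5)

The binomial likelihood is conjugate to the Beta prior: with 13 successes and 20 failures, the posterior is Beta(0.5+13, 0.5+20) = Beta(13.5, 20.5).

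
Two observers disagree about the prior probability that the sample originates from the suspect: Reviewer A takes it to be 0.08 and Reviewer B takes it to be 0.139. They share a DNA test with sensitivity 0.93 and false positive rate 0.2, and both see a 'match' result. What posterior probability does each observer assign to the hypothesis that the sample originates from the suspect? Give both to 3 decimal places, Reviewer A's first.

Reviewer A: 0.288; Reviewer B: 0.429

P('+'|H) = 0.93, P('+'|¬H) = 0.2.
Reviewer A: numerator 0.93·0.08 = 0.074400; evidence = 0.074400+0.2·0.92 = 0.25840; posterior = 0.288.
Reviewer B: numerator 0.93·0.139 = 0.12927; evidence = 0.12927+0.2·0.861 = 0.30147; posterior = 0.429.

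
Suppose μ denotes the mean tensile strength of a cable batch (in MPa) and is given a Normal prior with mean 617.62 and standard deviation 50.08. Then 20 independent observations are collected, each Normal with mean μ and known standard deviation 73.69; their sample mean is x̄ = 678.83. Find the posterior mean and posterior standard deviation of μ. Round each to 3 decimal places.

Posterior mean ≈ 672.851; posterior SD ≈ 15.652

Prior precision 1/τ₀² = 1/50.08² = 0.00039872; data precision n/σ² = 20/73.69² = 0.00368309.
Posterior precision = 0.00039872 + 0.00368309 = 0.00408182, giving posterior SD = 1/√0.00408182 = 15.652.
Posterior mean = (0.00039872·617.62 + 0.00368309·678.83) / 0.00408182 = 672.851.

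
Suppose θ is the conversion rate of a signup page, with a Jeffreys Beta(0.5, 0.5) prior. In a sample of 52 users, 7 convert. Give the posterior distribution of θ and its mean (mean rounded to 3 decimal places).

The binomial likelihood is conjugate to the Beta prior: with 7 successes and 45 failures, the posterior is Beta(0.5+7, 0.5+45) = Beta(7.5, 45.5).
Posterior mean = α/(α+β) = 7.5/53 = 0.142.

Posterior: Beta(7.5, 45.5); mean ≈ 0.142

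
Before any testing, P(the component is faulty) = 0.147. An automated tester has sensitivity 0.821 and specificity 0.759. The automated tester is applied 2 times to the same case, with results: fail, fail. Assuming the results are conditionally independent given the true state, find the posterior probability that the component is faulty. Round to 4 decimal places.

Posterior P(H) ≈ 0.6667

Let H be the event that the component is faulty; start with P(H) = 0.147. P('fail'|H) = 0.821, P('fail'|¬H) = 0.241.
Update on result 1 ('fail'): P(H) ← 0.821·0.1470 / (0.821·0.1470 + 0.241·0.8530) = 0.12069/0.32626 = 0.3699.
Update on result 2 ('fail'): P(H) ← 0.821·0.3699 / (0.821·0.3699 + 0.241·0.6301) = 0.30370/0.45555 = 0.6667.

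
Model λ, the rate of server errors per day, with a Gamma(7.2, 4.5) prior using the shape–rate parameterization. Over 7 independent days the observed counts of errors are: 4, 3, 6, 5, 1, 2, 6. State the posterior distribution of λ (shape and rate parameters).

Posterior: Gamma(shape=34.2, rate=11.5)

The Poisson likelihood adds the total count to the shape and the number of exposure periods to the rate. Here ∑xᵢ = 27 and n = 7, so shape 7.2→34.2 and rate 4.5→11.5.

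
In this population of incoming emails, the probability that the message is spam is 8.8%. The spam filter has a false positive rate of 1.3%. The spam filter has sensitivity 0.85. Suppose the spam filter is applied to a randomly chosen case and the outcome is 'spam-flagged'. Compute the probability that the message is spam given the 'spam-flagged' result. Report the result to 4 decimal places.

Let H be the event that the message is spam. P(H) = 0.088, so P(¬H) = 0.912. With E the 'spam-flagged' result, P(E|H) = 0.85 and P(E|¬H) = 0.013.
P(E) = 0.85·0.088 + 0.013·0.912 = 0.074800 + 0.011856 = 0.086656.
By Bayes' theorem, P(H|E) = 0.074800 / 0.086656 = 0.8632.

P(H | E) ≈ 0.8632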